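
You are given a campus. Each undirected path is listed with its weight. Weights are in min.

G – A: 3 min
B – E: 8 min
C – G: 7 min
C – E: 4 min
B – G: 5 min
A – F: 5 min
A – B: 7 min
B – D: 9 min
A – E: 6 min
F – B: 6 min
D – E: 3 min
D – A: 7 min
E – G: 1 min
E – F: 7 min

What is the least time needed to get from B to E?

6 min

Shortest distances from B:
B: 0
G: 5  (via B)
E: 6  (via G)
Shortest route: B–G–E = 6 min.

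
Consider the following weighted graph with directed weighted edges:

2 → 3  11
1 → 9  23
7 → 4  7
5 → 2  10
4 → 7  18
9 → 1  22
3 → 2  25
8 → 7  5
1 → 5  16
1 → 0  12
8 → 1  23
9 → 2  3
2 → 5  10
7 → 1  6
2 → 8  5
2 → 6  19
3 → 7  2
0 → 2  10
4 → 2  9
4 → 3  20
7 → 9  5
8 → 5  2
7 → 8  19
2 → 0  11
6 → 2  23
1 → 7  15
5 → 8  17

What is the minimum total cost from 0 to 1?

26

Shortest distances from 0:
0: 0
2: 10  (via 0)
8: 15  (via 2)
5: 17  (via 8)
7: 20  (via 8)
3: 21  (via 2)
9: 25  (via 7)
1: 26  (via 7)
Shortest route: 0 → 2 → 8 → 7 → 1 = 26.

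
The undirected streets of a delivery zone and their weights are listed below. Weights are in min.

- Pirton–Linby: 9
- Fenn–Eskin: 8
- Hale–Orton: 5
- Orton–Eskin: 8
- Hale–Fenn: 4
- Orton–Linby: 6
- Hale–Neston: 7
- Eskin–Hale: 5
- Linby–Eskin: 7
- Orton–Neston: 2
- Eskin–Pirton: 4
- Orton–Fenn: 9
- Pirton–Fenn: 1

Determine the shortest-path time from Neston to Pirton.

Shortest distances from Neston:
Neston: 0
Orton: 2  (via Neston)
Hale: 7  (via Neston)
Linby: 8  (via Orton)
Eskin: 10  (via Orton)
Fenn: 11  (via Orton)
Pirton: 12  (via Fenn)
Shortest route: Neston–Orton–Fenn–Pirton = 12 min.

12 min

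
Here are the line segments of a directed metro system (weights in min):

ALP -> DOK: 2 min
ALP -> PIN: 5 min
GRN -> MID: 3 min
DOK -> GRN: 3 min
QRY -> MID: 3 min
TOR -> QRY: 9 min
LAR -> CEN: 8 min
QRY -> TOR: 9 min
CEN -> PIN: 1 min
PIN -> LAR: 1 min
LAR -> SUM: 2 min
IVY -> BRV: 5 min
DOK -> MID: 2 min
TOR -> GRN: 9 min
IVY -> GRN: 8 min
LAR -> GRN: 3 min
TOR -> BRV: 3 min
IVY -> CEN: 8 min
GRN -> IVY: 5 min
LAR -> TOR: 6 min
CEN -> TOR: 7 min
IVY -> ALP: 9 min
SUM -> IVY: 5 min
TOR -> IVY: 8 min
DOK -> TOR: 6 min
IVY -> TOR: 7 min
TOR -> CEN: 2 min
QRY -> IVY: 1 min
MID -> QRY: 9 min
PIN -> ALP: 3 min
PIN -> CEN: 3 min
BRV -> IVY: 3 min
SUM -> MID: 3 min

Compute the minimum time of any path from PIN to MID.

6 min

Enumerating some paths:
PIN - LAR - SUM - MID: 1+2+3 = 6
PIN - LAR - GRN - MID: 1+3+3 = 7
Cheapest is PIN - LAR - SUM - MID at 6 min.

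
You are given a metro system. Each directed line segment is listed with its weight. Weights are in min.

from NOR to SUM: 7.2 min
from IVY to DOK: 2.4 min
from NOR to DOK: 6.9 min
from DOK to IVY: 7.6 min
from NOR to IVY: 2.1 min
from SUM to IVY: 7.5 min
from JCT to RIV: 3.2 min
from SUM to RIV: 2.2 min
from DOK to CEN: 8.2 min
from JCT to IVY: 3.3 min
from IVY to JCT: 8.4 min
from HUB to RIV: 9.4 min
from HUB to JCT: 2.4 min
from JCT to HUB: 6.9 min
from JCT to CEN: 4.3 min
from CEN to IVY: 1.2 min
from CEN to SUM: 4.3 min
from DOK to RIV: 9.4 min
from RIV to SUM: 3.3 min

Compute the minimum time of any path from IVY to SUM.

Candidate routes:
IVY → JCT → CEN → SUM: 8.4+4.3+4.3 = 17
IVY → DOK → CEN → SUM: 2.4+8.2+4.3 = 14.9
IVY → DOK → RIV → SUM: 2.4+9.4+3.3 = 15.1
The minimum is 14.9 min via IVY → DOK → CEN → SUM.

14.9 min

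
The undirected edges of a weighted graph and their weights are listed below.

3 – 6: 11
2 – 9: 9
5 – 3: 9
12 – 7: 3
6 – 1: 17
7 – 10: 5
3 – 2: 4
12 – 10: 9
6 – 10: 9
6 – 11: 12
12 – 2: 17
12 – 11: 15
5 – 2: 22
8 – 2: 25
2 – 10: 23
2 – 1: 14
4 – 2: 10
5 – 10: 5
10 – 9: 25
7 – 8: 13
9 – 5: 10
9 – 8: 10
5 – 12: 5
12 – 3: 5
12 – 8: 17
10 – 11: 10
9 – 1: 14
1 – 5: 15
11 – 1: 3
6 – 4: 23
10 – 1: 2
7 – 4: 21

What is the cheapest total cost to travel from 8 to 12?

16

Candidate routes:
8–7–12: 13+3 = 16
8–9–5–12: 10+10+5 = 25
8–12: 17 = 17
8–7–10–12: 13+5+9 = 27
Cheapest is 8–7–12 at 16.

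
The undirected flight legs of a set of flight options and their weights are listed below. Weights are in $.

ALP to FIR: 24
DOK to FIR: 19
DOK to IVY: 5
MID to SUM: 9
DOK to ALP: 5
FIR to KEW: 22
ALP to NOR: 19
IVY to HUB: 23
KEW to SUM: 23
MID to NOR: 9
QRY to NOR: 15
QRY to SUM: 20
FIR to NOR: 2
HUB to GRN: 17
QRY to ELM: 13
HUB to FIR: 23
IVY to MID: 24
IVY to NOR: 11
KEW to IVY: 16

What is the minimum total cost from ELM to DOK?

$44

Candidate routes:
ELM - QRY - NOR - FIR - DOK: 13+15+2+19 = 49
ELM - QRY - NOR - ALP - DOK: 13+15+19+5 = 52
ELM - QRY - NOR - IVY - DOK: 13+15+11+5 = 44
The minimum is $44 via ELM - QRY - NOR - IVY - DOK.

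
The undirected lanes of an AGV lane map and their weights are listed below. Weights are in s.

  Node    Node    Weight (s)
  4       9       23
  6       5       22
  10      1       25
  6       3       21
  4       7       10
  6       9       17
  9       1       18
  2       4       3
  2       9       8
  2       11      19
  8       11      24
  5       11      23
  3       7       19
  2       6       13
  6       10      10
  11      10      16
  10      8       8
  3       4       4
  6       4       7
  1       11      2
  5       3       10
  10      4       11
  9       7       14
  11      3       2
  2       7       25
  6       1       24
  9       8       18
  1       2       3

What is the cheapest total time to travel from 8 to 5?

33 s

Candidate routes:
8 → 10 → 4 → 3 → 5: 8+11+4+10 = 33
8 → 10 → 11 → 3 → 5: 8+16+2+10 = 36
8 → 11 → 3 → 5: 24+2+10 = 36
The minimum is 33 s via 8 → 10 → 4 → 3 → 5.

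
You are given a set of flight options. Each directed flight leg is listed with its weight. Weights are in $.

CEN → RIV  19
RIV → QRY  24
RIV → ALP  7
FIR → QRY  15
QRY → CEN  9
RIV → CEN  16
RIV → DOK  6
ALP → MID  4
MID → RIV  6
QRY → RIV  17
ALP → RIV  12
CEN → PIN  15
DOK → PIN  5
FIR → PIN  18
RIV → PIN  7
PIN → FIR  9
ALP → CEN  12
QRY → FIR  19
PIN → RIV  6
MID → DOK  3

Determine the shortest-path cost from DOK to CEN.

$27

Enumerating some paths:
DOK → PIN → RIV → CEN: 5+6+16 = 27
DOK → PIN → RIV → ALP → CEN: 5+6+7+12 = 30
The minimum is $27 via DOK → PIN → RIV → CEN.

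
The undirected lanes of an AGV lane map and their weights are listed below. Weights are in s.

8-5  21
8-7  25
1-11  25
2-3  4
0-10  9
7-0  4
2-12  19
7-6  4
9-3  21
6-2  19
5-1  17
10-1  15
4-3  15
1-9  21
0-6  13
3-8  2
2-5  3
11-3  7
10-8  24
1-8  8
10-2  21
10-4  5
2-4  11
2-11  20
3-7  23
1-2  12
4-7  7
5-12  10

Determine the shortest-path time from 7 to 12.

31 s

Settle nodes by increasing distance from 7:
7: 0
0: 4  (via 7)
6: 4  (via 7)
4: 7  (via 7)
10: 12  (via 4)
2: 18  (via 4)
5: 21  (via 2)
3: 22  (via 4)
8: 24  (via 3)
1: 27  (via 10)
11: 29  (via 3)
12: 31  (via 5)
Shortest route: 7–4–2–5–12 = 31 s.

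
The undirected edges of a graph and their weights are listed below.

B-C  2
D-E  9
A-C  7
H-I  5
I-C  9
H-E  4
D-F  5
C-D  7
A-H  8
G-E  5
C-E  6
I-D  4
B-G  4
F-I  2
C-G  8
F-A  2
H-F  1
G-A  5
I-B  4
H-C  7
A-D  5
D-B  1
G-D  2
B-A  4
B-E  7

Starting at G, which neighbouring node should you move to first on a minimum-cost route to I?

Compare a few routes:
G → D → I: 2+4 = 6
G → B → I: 4+4 = 8
G → D → B → I: 2+1+4 = 7
The minimum is 6 via G → D → I.
So from G the first move is to D.

D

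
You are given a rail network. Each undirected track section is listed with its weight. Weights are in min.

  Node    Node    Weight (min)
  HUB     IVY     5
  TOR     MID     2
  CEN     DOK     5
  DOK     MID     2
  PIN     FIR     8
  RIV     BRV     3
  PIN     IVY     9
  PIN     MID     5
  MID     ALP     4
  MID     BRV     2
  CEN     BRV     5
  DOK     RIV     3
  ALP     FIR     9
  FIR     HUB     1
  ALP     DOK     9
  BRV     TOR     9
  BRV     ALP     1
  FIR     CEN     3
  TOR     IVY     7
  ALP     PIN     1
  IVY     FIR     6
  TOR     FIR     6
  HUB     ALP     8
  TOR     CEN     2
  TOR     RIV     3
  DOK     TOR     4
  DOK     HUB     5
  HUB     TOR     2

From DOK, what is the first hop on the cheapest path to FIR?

Compare a few routes:
DOK - HUB - FIR: 5+1 = 6
DOK - TOR - HUB - FIR: 4+2+1 = 7
The minimum is 6 min via DOK - HUB - FIR.
So from DOK the first move is to HUB.

HUB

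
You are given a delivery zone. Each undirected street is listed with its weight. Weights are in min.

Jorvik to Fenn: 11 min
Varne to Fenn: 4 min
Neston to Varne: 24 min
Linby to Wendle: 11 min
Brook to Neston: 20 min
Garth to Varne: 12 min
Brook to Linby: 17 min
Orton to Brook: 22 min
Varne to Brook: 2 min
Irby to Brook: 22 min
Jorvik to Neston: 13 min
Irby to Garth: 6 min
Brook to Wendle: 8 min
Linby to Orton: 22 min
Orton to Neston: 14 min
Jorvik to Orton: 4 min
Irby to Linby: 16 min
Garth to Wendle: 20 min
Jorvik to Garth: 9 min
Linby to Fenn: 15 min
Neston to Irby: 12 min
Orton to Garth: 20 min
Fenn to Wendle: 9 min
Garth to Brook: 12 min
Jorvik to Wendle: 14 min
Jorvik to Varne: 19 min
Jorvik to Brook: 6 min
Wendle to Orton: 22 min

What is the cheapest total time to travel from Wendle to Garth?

Shortest distances from Wendle:
Wendle: 0
Brook: 8  (via Wendle)
Fenn: 9  (via Wendle)
Varne: 10  (via Brook)
Linby: 11  (via Wendle)
Jorvik: 14  (via Wendle)
Orton: 18  (via Jorvik)
Garth: 20  (via Wendle)
Shortest route: Wendle–Garth = 20 min.

20 min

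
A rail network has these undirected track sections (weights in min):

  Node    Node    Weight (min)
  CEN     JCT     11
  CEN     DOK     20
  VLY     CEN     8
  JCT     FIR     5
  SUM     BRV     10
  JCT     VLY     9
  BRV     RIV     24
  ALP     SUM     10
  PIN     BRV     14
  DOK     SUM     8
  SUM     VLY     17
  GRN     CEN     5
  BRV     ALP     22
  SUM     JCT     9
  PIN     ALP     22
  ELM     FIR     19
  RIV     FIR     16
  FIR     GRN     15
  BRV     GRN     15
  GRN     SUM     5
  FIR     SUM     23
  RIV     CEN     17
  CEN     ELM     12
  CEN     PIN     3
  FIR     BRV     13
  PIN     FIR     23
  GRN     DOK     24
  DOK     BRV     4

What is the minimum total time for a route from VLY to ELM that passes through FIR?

33 min

Shortest VLY→FIR: VLY–JCT–FIR = 14
Best FIR to ELM: FIR–ELM costing 19
Total via FIR: 14 + 19 = 33 min.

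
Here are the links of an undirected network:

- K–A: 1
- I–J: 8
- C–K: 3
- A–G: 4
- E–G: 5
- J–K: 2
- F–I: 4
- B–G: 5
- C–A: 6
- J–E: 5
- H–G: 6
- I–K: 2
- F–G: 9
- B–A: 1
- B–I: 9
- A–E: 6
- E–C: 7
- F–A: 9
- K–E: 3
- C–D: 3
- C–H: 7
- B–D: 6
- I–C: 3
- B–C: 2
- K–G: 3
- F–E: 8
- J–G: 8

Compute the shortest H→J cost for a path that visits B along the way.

13

Best H to B: H–C–B costing 9
Best B to J: B–A–K–J costing 4
Total via B: 9 + 4 = 13.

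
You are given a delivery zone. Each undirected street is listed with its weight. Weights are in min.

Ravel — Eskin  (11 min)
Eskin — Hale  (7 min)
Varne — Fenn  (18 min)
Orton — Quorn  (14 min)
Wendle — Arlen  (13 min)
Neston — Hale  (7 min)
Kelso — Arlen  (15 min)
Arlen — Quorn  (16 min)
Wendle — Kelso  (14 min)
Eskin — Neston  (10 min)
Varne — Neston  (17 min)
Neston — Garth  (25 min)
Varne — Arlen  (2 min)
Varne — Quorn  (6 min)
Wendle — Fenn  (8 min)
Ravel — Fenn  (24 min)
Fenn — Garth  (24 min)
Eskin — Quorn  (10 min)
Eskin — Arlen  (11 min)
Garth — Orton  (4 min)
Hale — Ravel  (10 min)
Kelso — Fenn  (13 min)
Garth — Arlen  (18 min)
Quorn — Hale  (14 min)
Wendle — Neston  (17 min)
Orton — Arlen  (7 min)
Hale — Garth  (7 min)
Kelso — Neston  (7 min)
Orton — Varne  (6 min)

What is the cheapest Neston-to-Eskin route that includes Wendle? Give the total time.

Best Neston to Wendle: Neston → Wendle costing 17
Best Wendle to Eskin: Wendle → Arlen → Eskin costing 24
Total via Wendle: 17 + 24 = 41 min.

41 min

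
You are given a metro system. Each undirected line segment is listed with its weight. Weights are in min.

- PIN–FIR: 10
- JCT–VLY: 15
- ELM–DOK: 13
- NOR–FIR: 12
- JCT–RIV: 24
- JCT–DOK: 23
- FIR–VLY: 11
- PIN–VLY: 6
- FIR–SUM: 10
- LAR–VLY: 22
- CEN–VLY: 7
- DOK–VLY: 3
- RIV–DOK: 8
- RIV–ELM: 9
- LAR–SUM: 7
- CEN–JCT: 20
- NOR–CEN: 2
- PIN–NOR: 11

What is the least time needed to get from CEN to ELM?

Running Dijkstra from CEN:
CEN: 0
NOR: 2  (via CEN)
VLY: 7  (via CEN)
DOK: 10  (via VLY)
PIN: 13  (via NOR)
FIR: 14  (via NOR)
RIV: 18  (via DOK)
JCT: 20  (via CEN)
ELM: 23  (via DOK)
Shortest route: CEN → VLY → DOK → ELM = 23 min.

23 min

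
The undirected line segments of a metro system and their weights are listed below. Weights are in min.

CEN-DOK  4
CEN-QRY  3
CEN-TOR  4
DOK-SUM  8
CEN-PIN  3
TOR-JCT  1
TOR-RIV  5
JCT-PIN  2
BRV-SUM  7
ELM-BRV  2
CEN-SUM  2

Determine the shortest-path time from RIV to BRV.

Shortest distances from RIV:
RIV: 0
TOR: 5  (via RIV)
JCT: 6  (via TOR)
PIN: 8  (via JCT)
CEN: 9  (via TOR)
SUM: 11  (via CEN)
QRY: 12  (via CEN)
DOK: 13  (via CEN)
BRV: 18  (via SUM)
Shortest route: RIV → TOR → CEN → SUM → BRV = 18 min.

18 min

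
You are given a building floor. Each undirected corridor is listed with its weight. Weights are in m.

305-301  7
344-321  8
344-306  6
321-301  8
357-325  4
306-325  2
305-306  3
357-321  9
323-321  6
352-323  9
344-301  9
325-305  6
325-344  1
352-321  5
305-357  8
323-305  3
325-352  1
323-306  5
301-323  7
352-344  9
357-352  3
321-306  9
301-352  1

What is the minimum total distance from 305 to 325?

5 m

Enumerating some paths:
305 - 325: 6 = 6
305 - 301 - 352 - 325: 7+1+1 = 9
305 - 306 - 325: 3+2 = 5
The minimum is 5 m via 305 - 306 - 325.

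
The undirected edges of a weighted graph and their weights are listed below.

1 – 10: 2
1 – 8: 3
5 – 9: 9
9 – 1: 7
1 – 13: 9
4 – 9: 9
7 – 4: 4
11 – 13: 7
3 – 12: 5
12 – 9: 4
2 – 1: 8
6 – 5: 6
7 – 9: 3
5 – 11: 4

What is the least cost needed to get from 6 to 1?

Enumerating some paths:
6 - 5 - 9 - 1: 6+9+7 = 22
6 - 5 - 11 - 13 - 1: 6+4+7+9 = 26
The minimum is 22 via 6 - 5 - 9 - 1.

22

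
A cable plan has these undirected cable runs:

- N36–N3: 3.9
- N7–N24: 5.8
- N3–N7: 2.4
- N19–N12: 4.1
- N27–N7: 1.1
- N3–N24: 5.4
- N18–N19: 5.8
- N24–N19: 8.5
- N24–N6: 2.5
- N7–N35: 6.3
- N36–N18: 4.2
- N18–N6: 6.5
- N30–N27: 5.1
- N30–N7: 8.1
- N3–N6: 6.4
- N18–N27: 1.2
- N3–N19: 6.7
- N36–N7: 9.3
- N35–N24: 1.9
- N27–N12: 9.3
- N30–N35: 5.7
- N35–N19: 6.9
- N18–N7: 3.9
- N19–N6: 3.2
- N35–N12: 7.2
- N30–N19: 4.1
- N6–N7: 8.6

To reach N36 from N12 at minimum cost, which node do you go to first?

N19

Enumerating some paths:
N12 - N27 - N18 - N36: 9.3+1.2+4.2 = 14.7
N12 - N19 - N18 - N36: 4.1+5.8+4.2 = 14.1
The minimum is 14.1 via N12 - N19 - N18 - N36.
So from N12 the first move is to N19.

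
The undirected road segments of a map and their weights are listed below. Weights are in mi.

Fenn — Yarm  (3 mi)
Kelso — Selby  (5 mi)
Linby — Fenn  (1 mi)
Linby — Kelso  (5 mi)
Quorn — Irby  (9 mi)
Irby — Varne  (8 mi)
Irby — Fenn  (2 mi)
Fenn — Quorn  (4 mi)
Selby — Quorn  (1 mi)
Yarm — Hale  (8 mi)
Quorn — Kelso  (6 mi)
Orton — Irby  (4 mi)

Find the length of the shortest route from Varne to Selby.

Candidate routes:
Varne–Irby–Fenn–Quorn–Selby: 8+2+4+1 = 15
Varne–Irby–Quorn–Selby: 8+9+1 = 18
Varne–Irby–Fenn–Linby–Kelso–Selby: 8+2+1+5+5 = 21
Cheapest is Varne–Irby–Fenn–Quorn–Selby at 15 mi.

15 mi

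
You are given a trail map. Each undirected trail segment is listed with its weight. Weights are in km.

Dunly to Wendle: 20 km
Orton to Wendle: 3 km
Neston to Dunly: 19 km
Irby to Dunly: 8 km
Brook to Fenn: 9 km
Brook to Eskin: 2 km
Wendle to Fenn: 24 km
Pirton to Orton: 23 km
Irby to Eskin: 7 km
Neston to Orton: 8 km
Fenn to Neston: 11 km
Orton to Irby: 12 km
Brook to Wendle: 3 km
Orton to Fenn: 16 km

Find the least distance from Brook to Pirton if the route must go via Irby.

44 km

Shortest Brook→Irby: Brook–Eskin–Irby = 9
Best Irby to Pirton: Irby–Orton–Pirton costing 35
Total via Irby: 9 + 35 = 44 km.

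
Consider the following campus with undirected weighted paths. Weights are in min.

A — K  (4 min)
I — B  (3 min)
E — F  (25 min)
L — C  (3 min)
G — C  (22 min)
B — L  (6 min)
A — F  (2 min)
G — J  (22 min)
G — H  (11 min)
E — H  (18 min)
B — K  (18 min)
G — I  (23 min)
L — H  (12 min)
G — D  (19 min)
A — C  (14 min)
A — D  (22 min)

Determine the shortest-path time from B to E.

36 min

Compare a few routes:
B–L–H–E: 6+12+18 = 36
B–K–A–F–E: 18+4+2+25 = 49
The minimum is 36 min via B–L–H–E.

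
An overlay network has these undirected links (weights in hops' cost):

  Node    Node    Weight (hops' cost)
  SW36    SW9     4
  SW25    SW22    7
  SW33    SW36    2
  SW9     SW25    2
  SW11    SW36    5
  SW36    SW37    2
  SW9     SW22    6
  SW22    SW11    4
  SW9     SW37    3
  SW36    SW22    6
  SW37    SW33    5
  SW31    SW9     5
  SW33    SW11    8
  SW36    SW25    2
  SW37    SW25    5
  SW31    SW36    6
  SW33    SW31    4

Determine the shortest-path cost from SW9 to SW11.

9 hops' cost

Settle nodes by increasing distance from SW9:
SW9: 0
SW25: 2  (via SW9)
SW37: 3  (via SW9)
SW36: 4  (via SW9)
SW31: 5  (via SW9)
SW33: 6  (via SW36)
SW22: 6  (via SW9)
SW11: 9  (via SW36)
Shortest route: SW9–SW36–SW11 = 9 hops' cost.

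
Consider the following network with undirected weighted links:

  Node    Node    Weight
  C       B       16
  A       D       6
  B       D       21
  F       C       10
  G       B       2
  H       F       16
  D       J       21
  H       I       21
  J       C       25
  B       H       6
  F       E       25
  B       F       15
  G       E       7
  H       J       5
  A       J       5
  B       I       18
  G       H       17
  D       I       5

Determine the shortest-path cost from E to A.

25

Running Dijkstra from E:
E: 0
G: 7  (via E)
B: 9  (via G)
H: 15  (via B)
J: 20  (via H)
F: 24  (via B)
A: 25  (via J)
Shortest route: E–G–B–H–J–A = 25.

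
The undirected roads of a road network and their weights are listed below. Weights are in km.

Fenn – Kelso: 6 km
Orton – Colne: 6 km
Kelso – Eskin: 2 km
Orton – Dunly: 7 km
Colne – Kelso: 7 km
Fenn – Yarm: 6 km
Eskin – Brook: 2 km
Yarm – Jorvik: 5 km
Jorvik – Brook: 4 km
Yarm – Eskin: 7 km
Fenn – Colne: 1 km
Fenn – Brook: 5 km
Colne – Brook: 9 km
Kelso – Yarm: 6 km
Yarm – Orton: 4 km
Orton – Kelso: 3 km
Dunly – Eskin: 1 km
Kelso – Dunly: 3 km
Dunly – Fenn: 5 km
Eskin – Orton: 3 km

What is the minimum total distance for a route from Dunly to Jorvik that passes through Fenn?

14 km

Best Dunly to Fenn: Dunly–Fenn costing 5
Shortest Fenn→Jorvik: Fenn–Brook–Jorvik = 9
Total via Fenn: 5 + 9 = 14 km.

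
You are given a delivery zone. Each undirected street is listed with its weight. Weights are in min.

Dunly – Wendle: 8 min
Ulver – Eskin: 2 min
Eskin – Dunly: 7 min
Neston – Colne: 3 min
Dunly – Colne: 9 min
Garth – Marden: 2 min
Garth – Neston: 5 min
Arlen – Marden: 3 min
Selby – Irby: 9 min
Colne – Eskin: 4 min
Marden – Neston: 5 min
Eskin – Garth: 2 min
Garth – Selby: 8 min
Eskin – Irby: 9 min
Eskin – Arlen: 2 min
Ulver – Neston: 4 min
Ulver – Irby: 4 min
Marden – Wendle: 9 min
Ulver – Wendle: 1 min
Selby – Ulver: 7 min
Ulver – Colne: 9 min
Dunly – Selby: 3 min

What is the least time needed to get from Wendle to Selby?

Shortest distances from Wendle:
Wendle: 0
Ulver: 1  (via Wendle)
Eskin: 3  (via Ulver)
Irby: 5  (via Ulver)
Garth: 5  (via Eskin)
Neston: 5  (via Ulver)
Arlen: 5  (via Eskin)
Colne: 7  (via Eskin)
Marden: 7  (via Garth)
Selby: 8  (via Ulver)
Shortest route: Wendle–Ulver–Selby = 8 min.

8 min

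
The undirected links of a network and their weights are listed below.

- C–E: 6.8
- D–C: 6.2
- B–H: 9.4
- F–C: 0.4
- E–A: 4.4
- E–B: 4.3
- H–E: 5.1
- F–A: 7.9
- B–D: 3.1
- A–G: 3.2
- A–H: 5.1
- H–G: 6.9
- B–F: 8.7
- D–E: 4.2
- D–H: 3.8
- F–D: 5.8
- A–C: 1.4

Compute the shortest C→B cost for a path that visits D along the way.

9.3

Shortest C→D: C → D = 6.2
Shortest D→B: D → B = 3.1
Total via D: 6.2 + 3.1 = 9.3.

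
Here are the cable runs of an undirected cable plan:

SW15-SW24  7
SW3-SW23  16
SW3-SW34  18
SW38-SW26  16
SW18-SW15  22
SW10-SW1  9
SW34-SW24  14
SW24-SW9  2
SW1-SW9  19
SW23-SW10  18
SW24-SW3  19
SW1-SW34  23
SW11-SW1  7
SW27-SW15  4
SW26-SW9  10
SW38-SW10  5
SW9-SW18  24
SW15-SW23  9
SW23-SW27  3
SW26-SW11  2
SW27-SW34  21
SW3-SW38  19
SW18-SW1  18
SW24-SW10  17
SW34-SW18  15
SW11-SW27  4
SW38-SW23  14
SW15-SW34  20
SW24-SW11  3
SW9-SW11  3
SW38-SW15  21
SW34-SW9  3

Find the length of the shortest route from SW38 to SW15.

Running Dijkstra from SW38:
SW38: 0
SW10: 5  (via SW38)
SW1: 14  (via SW10)
SW23: 14  (via SW38)
SW26: 16  (via SW38)
SW27: 17  (via SW23)
SW11: 18  (via SW26)
SW3: 19  (via SW38)
SW24: 21  (via SW11)
SW9: 21  (via SW11)
SW15: 21  (via SW38)
Shortest route: SW38–SW15 = 21.

21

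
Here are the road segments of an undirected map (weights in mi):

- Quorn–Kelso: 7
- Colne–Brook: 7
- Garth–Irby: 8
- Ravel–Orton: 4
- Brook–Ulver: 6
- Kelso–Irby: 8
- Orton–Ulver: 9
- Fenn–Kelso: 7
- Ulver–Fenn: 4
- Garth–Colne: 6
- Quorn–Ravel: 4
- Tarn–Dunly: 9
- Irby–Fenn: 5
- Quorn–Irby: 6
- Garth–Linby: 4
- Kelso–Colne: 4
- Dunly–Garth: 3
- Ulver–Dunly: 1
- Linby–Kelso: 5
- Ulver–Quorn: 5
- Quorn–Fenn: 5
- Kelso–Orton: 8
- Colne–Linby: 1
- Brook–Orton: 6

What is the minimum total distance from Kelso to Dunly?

Running Dijkstra from Kelso:
Kelso: 0
Colne: 4  (via Kelso)
Linby: 5  (via Kelso)
Fenn: 7  (via Kelso)
Quorn: 7  (via Kelso)
Irby: 8  (via Kelso)
Orton: 8  (via Kelso)
Garth: 9  (via Linby)
Ravel: 11  (via Quorn)
Brook: 11  (via Colne)
Ulver: 11  (via Fenn)
Dunly: 12  (via Garth)
Shortest route: Kelso–Linby–Garth–Dunly = 12 mi.

12 mi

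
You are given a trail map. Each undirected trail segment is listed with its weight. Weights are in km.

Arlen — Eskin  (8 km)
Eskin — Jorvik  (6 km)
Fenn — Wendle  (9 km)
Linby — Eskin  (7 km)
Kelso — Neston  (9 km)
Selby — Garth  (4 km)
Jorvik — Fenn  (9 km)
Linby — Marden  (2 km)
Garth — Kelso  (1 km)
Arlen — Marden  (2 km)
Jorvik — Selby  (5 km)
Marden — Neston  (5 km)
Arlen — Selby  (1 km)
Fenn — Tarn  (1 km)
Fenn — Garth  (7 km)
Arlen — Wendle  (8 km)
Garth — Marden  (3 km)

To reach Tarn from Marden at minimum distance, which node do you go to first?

Candidate routes:
Marden → Garth → Fenn → Tarn: 3+7+1 = 11
Marden → Arlen → Selby → Jorvik → Fenn → Tarn: 2+1+5+9+1 = 18
Marden → Arlen → Selby → Garth → Fenn → Tarn: 2+1+4+7+1 = 15
The minimum is 11 km via Marden → Garth → Fenn → Tarn.
So from Marden the first move is to Garth.

Garth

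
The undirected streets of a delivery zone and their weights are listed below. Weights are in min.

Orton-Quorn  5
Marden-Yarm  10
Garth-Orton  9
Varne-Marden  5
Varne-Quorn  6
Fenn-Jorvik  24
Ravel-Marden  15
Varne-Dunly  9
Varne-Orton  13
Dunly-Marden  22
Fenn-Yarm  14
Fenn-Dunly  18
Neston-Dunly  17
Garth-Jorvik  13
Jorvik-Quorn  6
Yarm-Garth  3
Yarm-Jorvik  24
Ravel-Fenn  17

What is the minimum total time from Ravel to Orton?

Enumerating some paths:
Ravel - Marden - Varne - Quorn - Orton: 15+5+6+5 = 31
Ravel - Fenn - Yarm - Garth - Orton: 17+14+3+9 = 43
Ravel - Marden - Varne - Orton: 15+5+13 = 33
Ravel - Marden - Yarm - Garth - Orton: 15+10+3+9 = 37
Cheapest is Ravel - Marden - Varne - Quorn - Orton at 31 min.

31 min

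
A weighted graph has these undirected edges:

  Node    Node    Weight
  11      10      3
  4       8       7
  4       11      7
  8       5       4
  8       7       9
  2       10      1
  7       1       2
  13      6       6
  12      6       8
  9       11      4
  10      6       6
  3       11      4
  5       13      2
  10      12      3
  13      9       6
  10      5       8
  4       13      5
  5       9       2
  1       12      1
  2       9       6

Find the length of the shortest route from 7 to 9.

13

Settle nodes by increasing distance from 7:
7: 0
1: 2  (via 7)
12: 3  (via 1)
10: 6  (via 12)
2: 7  (via 10)
8: 9  (via 7)
11: 9  (via 10)
6: 11  (via 12)
3: 13  (via 11)
5: 13  (via 8)
9: 13  (via 2)
Shortest route: 7–1–12–10–2–9 = 13.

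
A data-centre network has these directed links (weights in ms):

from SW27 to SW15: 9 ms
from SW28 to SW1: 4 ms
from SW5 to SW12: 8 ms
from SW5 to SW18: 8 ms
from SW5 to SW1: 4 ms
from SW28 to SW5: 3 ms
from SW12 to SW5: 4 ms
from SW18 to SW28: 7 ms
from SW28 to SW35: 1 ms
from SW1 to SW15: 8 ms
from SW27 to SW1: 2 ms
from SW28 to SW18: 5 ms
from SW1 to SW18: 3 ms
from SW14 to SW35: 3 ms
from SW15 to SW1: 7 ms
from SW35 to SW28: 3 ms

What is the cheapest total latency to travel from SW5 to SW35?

Running Dijkstra from SW5:
SW5: 0
SW1: 4  (via SW5)
SW18: 7  (via SW1)
SW12: 8  (via SW5)
SW15: 12  (via SW1)
SW28: 14  (via SW18)
SW35: 15  (via SW28)
Shortest route: SW5 → SW1 → SW18 → SW28 → SW35 = 15 ms.

15 ms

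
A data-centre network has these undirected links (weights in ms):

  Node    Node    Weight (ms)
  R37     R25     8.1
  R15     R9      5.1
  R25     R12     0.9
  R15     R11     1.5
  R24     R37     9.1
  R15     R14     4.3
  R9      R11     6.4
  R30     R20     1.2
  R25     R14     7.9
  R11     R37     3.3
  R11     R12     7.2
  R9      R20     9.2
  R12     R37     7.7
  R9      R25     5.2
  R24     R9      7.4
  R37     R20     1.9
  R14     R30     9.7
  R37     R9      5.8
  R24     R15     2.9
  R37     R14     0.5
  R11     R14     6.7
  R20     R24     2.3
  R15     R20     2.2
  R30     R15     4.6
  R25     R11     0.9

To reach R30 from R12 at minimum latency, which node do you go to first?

R25

Enumerating some paths:
R12–R25–R11–R15–R20–R30: 0.9+0.9+1.5+2.2+1.2 = 6.7
R12–R25–R11–R15–R30: 0.9+0.9+1.5+4.6 = 7.9
Cheapest is R12–R25–R11–R15–R20–R30 at 6.7 ms.
So from R12 the first move is to R25.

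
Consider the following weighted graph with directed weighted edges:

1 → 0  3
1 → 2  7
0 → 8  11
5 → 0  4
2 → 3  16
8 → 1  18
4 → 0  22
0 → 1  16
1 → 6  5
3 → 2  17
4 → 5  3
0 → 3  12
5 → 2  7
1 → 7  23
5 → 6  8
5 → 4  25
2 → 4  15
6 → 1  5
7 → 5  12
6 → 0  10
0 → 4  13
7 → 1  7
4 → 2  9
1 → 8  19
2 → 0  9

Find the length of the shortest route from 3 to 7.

65

Shortest distances from 3:
3: 0
2: 17  (via 3)
0: 26  (via 2)
4: 32  (via 2)
5: 35  (via 4)
8: 37  (via 0)
1: 42  (via 0)
6: 43  (via 5)
7: 65  (via 1)
Shortest route: 3 → 2 → 0 → 1 → 7 = 65.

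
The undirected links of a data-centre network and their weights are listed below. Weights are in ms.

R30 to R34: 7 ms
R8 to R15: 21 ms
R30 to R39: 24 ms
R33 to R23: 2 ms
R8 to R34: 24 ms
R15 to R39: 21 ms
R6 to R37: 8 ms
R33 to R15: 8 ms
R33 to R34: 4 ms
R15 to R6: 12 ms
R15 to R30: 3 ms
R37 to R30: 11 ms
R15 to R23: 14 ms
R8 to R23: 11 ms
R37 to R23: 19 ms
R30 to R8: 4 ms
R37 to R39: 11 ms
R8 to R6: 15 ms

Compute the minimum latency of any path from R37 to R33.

Compare a few routes:
R37 - R23 - R33: 19+2 = 21
R37 - R30 - R34 - R33: 11+7+4 = 22
Cheapest is R37 - R23 - R33 at 21 ms.

21 ms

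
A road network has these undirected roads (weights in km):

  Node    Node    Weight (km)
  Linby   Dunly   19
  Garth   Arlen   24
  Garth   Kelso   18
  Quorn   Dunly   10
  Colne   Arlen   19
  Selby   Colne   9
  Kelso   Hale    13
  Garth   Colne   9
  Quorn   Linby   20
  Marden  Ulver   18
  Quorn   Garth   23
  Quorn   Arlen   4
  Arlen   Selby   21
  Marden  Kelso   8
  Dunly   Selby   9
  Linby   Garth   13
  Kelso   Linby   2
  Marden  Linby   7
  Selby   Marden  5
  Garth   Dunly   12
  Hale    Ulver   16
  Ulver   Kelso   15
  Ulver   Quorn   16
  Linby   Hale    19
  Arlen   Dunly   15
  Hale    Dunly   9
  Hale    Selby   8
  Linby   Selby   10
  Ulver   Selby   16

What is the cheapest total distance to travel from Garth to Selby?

Enumerating some paths:
Garth → Linby → Selby: 13+10 = 23
Garth → Colne → Selby: 9+9 = 18
Garth → Dunly → Selby: 12+9 = 21
Garth → Linby → Marden → Selby: 13+7+5 = 25
Cheapest is Garth → Colne → Selby at 18 km.

18 km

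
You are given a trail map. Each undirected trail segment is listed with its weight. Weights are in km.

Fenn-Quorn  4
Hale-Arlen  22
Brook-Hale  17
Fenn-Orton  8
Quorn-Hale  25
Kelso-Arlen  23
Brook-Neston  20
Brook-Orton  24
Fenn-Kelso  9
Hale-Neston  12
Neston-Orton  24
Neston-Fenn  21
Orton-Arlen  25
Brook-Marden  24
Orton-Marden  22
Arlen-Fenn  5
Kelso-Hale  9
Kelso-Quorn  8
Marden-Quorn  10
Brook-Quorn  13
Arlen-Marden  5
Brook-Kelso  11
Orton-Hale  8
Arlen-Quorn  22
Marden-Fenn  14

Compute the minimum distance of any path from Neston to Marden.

31 km

Candidate routes:
Neston - Fenn - Quorn - Marden: 21+4+10 = 35
Neston - Fenn - Arlen - Marden: 21+5+5 = 31
Neston - Fenn - Marden: 21+14 = 35
Neston - Hale - Orton - Fenn - Arlen - Marden: 12+8+8+5+5 = 38
Cheapest is Neston - Fenn - Arlen - Marden at 31 km.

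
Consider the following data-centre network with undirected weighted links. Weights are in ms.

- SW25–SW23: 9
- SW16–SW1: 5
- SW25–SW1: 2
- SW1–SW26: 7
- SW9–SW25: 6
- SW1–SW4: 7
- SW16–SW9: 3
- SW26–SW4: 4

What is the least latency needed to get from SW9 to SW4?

Compare a few routes:
SW9 - SW25 - SW1 - SW26 - SW4: 6+2+7+4 = 19
SW9 - SW16 - SW1 - SW4: 3+5+7 = 15
SW9 - SW16 - SW1 - SW26 - SW4: 3+5+7+4 = 19
Cheapest is SW9 - SW16 - SW1 - SW4 at 15 ms.

15 ms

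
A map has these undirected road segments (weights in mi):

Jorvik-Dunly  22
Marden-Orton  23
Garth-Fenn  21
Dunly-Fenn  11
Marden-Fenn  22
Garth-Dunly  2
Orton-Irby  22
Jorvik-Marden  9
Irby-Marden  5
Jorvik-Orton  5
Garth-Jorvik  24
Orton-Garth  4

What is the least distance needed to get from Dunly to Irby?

Running Dijkstra from Dunly:
Dunly: 0
Garth: 2  (via Dunly)
Orton: 6  (via Garth)
Jorvik: 11  (via Orton)
Fenn: 11  (via Dunly)
Marden: 20  (via Jorvik)
Irby: 25  (via Marden)
Shortest route: Dunly–Garth–Orton–Jorvik–Marden–Irby = 25 mi.

25 mi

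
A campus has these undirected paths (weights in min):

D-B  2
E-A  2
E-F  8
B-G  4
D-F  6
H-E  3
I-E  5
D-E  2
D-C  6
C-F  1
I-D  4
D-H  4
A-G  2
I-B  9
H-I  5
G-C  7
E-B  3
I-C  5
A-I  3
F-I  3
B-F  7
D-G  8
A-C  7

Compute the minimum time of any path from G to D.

6 min

Running Dijkstra from G:
G: 0
A: 2  (via G)
B: 4  (via G)
E: 4  (via A)
I: 5  (via A)
D: 6  (via B)
Shortest route: G → B → D = 6 min.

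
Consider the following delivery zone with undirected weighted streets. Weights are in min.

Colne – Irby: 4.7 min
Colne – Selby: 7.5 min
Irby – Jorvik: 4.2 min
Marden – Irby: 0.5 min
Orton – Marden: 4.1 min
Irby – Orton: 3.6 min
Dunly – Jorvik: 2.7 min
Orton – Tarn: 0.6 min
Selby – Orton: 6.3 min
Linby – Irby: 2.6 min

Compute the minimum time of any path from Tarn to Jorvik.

8.4 min

Shortest distances from Tarn:
Tarn: 0
Orton: 0.6  (via Tarn)
Irby: 4.2  (via Orton)
Marden: 4.7  (via Orton)
Linby: 6.8  (via Irby)
Selby: 6.9  (via Orton)
Jorvik: 8.4  (via Irby)
Shortest route: Tarn → Orton → Irby → Jorvik = 8.4 min.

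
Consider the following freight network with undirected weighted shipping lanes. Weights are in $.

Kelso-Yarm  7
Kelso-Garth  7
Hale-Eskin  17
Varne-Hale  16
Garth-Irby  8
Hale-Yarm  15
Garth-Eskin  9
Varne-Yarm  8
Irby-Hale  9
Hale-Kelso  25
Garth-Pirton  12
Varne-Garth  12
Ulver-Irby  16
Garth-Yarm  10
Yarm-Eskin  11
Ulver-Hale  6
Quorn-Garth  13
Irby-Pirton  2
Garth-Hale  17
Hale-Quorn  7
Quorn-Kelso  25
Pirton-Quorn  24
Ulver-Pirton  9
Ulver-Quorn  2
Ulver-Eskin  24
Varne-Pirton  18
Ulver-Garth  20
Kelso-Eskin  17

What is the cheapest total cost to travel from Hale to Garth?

Compare a few routes:
Hale–Quorn–Garth: 7+13 = 20
Hale–Garth: 17 = 17
Hale–Irby–Pirton–Garth: 9+2+12 = 23
Hale–Ulver–Quorn–Garth: 6+2+13 = 21
Cheapest is Hale–Garth at $17.

$17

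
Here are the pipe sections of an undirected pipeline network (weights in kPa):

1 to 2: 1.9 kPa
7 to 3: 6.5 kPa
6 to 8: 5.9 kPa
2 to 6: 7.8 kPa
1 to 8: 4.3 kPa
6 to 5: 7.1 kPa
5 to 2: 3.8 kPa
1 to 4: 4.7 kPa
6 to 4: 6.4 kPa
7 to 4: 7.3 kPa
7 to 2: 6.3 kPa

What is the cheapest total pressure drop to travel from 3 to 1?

14.7 kPa

Settle nodes by increasing distance from 3:
3: 0
7: 6.5  (via 3)
2: 12.8  (via 7)
4: 13.8  (via 7)
1: 14.7  (via 2)
Shortest route: 3–7–2–1 = 14.7 kPa.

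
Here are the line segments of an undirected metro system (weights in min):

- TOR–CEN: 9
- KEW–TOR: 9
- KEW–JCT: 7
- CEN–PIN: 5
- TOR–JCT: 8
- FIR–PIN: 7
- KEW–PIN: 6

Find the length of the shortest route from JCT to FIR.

20 min

Shortest distances from JCT:
JCT: 0
KEW: 7  (via JCT)
TOR: 8  (via JCT)
PIN: 13  (via KEW)
CEN: 17  (via TOR)
FIR: 20  (via PIN)
Shortest route: JCT–KEW–PIN–FIR = 20 min.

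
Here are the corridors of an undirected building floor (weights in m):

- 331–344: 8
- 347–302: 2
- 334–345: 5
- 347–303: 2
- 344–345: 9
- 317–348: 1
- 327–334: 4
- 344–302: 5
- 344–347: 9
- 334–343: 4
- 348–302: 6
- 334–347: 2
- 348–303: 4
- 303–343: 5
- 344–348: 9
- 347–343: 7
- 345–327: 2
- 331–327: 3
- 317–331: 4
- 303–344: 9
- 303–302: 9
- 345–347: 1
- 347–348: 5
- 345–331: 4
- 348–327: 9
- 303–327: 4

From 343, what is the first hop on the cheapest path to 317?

Candidate routes:
343–347–348–317: 7+5+1 = 13
343–334–347–348–317: 4+2+5+1 = 12
343–303–348–317: 5+4+1 = 10
343–334–347–303–348–317: 4+2+2+4+1 = 13
Cheapest is 343–303–348–317 at 10 m.
So from 343 the first move is to 303.

303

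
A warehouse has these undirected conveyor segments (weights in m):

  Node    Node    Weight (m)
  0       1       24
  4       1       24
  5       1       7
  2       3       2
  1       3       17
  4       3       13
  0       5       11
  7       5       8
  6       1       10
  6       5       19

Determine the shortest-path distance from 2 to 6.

29 m

Compare a few routes:
2 - 3 - 4 - 1 - 6: 2+13+24+10 = 49
2 - 3 - 1 - 6: 2+17+10 = 29
2 - 3 - 4 - 1 - 5 - 6: 2+13+24+7+19 = 65
2 - 3 - 1 - 5 - 6: 2+17+7+19 = 45
Cheapest is 2 - 3 - 1 - 6 at 29 m.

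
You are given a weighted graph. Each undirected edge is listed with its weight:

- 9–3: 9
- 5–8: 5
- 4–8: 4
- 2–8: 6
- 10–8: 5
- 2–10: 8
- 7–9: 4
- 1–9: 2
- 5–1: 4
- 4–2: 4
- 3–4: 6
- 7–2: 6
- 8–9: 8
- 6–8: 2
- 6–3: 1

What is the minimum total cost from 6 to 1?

Shortest distances from 6:
6: 0
3: 1  (via 6)
8: 2  (via 6)
4: 6  (via 8)
5: 7  (via 8)
10: 7  (via 8)
2: 8  (via 8)
9: 10  (via 3)
1: 11  (via 5)
Shortest route: 6 → 8 → 5 → 1 = 11.

11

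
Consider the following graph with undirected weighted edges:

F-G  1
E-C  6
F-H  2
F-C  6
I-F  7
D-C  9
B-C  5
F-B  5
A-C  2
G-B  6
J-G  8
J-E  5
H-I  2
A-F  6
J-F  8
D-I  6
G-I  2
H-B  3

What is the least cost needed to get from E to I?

15

Settle nodes by increasing distance from E:
E: 0
J: 5  (via E)
C: 6  (via E)
A: 8  (via C)
B: 11  (via C)
F: 12  (via C)
G: 13  (via J)
H: 14  (via B)
D: 15  (via C)
I: 15  (via G)
Shortest route: E–J–G–I = 15.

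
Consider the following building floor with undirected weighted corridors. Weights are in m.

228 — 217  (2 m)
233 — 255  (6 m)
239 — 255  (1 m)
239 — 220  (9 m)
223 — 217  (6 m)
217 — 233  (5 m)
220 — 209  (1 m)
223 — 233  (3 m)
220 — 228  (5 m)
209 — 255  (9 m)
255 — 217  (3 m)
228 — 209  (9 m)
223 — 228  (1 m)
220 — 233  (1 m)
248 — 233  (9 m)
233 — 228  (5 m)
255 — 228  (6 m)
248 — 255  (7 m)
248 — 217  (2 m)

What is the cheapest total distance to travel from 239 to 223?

7 m

Settle nodes by increasing distance from 239:
239: 0
255: 1  (via 239)
217: 4  (via 255)
248: 6  (via 217)
228: 6  (via 217)
233: 7  (via 255)
223: 7  (via 228)
Shortest route: 239–255–217–228–223 = 7 m.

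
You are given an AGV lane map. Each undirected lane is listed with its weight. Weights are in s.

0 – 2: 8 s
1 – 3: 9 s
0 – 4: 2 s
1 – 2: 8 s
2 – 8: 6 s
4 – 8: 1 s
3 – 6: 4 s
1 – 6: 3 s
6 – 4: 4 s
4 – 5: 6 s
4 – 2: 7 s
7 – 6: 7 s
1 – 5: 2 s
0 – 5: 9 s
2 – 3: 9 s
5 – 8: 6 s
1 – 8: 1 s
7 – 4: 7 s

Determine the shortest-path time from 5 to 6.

5 s

Shortest distances from 5:
5: 0
1: 2  (via 5)
8: 3  (via 1)
4: 4  (via 8)
6: 5  (via 1)
Shortest route: 5 → 1 → 6 = 5 s.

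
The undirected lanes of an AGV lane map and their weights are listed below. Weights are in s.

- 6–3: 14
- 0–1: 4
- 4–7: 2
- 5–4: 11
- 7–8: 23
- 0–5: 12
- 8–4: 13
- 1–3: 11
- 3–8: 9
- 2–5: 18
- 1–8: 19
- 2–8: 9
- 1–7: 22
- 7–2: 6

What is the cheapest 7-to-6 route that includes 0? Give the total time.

54 s

Shortest 7→0: 7 → 4 → 5 → 0 = 25
Shortest 0→6: 0 → 1 → 3 → 6 = 29
Total via 0: 25 + 29 = 54 s.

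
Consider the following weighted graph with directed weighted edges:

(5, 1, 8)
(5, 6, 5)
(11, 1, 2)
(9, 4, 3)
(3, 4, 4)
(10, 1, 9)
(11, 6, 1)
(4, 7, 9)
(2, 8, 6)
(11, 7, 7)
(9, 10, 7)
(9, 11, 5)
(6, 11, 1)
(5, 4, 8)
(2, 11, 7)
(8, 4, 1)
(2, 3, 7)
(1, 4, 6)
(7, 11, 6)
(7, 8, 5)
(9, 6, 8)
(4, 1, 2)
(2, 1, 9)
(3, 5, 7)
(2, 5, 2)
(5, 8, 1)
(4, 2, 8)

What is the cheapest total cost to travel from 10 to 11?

Shortest distances from 10:
10: 0
1: 9  (via 10)
4: 15  (via 1)
2: 23  (via 4)
7: 24  (via 4)
5: 25  (via 2)
8: 26  (via 5)
3: 30  (via 2)
6: 30  (via 5)
11: 30  (via 2)
Shortest route: 10 → 1 → 4 → 2 → 11 = 30.

30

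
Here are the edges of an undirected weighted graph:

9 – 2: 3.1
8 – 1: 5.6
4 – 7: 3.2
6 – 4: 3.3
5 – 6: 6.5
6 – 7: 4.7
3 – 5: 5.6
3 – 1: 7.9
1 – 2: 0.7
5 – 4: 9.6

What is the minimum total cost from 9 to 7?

Candidate routes:
9 → 2 → 1 → 3 → 5 → 6 → 4 → 7: 3.1+0.7+7.9+5.6+6.5+3.3+3.2 = 30.3
9 → 2 → 1 → 3 → 5 → 6 → 7: 3.1+0.7+7.9+5.6+6.5+4.7 = 28.5
9 → 2 → 1 → 3 → 5 → 4 → 7: 3.1+0.7+7.9+5.6+9.6+3.2 = 30.1
Cheapest is 9 → 2 → 1 → 3 → 5 → 6 → 7 at 28.5.

28.5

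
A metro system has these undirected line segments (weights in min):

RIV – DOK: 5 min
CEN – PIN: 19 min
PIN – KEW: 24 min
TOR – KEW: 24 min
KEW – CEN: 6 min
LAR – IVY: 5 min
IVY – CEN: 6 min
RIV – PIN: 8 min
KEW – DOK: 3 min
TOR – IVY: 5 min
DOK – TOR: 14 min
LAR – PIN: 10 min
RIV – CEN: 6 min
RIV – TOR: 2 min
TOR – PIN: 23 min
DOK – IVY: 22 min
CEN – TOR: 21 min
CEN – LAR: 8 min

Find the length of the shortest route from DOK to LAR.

17 min

Running Dijkstra from DOK:
DOK: 0
KEW: 3  (via DOK)
RIV: 5  (via DOK)
TOR: 7  (via RIV)
CEN: 9  (via KEW)
IVY: 12  (via TOR)
PIN: 13  (via RIV)
LAR: 17  (via CEN)
Shortest route: DOK–KEW–CEN–LAR = 17 min.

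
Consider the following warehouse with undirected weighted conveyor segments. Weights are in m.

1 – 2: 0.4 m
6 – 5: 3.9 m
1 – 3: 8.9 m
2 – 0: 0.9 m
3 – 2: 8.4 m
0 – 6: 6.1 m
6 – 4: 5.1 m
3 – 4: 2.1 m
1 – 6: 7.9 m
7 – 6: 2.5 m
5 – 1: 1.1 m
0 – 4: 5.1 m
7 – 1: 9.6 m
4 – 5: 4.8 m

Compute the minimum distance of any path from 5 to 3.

Candidate routes:
5 - 1 - 2 - 3: 1.1+0.4+8.4 = 9.9
5 - 1 - 3: 1.1+8.9 = 10
5 - 1 - 2 - 0 - 4 - 3: 1.1+0.4+0.9+5.1+2.1 = 9.6
5 - 4 - 3: 4.8+2.1 = 6.9
Cheapest is 5 - 4 - 3 at 6.9 m.

6.9 m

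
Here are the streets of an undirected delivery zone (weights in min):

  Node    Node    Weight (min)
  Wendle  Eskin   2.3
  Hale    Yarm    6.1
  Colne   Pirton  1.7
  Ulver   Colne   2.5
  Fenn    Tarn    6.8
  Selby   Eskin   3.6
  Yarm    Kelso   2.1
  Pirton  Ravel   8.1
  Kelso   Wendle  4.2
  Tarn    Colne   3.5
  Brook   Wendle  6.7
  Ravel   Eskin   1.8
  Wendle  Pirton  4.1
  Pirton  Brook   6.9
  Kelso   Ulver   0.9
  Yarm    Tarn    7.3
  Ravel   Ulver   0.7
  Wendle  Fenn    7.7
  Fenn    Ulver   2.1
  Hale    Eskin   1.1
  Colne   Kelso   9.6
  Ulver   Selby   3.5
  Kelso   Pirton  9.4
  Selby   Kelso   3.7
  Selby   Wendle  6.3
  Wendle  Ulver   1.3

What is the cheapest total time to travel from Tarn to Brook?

Settle nodes by increasing distance from Tarn:
Tarn: 0
Colne: 3.5  (via Tarn)
Pirton: 5.2  (via Colne)
Ulver: 6  (via Colne)
Ravel: 6.7  (via Ulver)
Fenn: 6.8  (via Tarn)
Kelso: 6.9  (via Ulver)
Yarm: 7.3  (via Tarn)
Wendle: 7.3  (via Ulver)
Eskin: 8.5  (via Ravel)
Selby: 9.5  (via Ulver)
Hale: 9.6  (via Eskin)
Brook: 12.1  (via Pirton)
Shortest route: Tarn → Colne → Pirton → Brook = 12.1 min.

12.1 min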